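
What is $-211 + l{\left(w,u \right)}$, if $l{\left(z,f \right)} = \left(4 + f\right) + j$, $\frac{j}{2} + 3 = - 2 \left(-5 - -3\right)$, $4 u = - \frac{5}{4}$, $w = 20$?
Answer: $- \frac{3285}{16} \approx -205.31$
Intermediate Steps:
$u = - \frac{5}{16}$ ($u = \frac{\left(-5\right) \frac{1}{4}}{4} = \frac{1}{4} \left(- \frac{5}{4}\right) = - \frac{5}{16} \approx -0.3125$)
$j = 2$ ($j = -6 + 2 \left(- 2 \left(-5 - -3\right)\right) = -6 + 2 \left(- 2 \left(-5 + 3\right)\right) = -6 + 2 \left(\left(-2\right) \left(-2\right)\right) = -6 + 2 \cdot 4 = -6 + 8 = 2$)
$l{\left(z,f \right)} = 6 + f$ ($l{\left(z,f \right)} = \left(4 + f\right) + 2 = 6 + f$)
$-211 + l{\left(w,u \right)} = -211 + \left(6 - \frac{5}{16}\right) = -211 + \frac{91}{16} = - \frac{3285}{16}$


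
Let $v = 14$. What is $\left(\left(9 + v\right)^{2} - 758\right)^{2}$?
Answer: $52441$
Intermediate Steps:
$\left(\left(9 + v\right)^{2} - 758\right)^{2} = \left(\left(9 + 14\right)^{2} - 758\right)^{2} = \left(23^{2} - 758\right)^{2} = \left(529 - 758\right)^{2} = \left(-229\right)^{2} = 52441$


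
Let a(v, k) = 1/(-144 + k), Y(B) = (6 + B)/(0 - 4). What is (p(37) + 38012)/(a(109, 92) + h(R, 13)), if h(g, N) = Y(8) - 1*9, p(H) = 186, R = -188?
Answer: -1986296/651 ≈ -3051.1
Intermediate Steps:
Y(B) = -3/2 - B/4 (Y(B) = (6 + B)/(-4) = (6 + B)*(-1/4) = -3/2 - B/4)
h(g, N) = -25/2 (h(g, N) = (-3/2 - 1/4*8) - 1*9 = (-3/2 - 2) - 9 = -7/2 - 9 = -25/2)
(p(37) + 38012)/(a(109, 92) + h(R, 13)) = (186 + 38012)/(1/(-144 + 92) - 25/2) = 38198/(1/(-52) - 25/2) = 38198/(-1/52 - 25/2) = 38198/(-651/52) = 38198*(-52/651) = -1986296/651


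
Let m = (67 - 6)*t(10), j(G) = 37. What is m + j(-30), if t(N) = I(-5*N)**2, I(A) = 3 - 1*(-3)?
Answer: 2233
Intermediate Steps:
I(A) = 6 (I(A) = 3 + 3 = 6)
t(N) = 36 (t(N) = 6**2 = 36)
m = 2196 (m = (67 - 6)*36 = 61*36 = 2196)
m + j(-30) = 2196 + 37 = 2233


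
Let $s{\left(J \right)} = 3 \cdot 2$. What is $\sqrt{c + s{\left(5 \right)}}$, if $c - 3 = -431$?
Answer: $i \sqrt{422} \approx 20.543 i$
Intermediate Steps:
$c = -428$ ($c = 3 - 431 = -428$)
$s{\left(J \right)} = 6$
$\sqrt{c + s{\left(5 \right)}} = \sqrt{-428 + 6} = \sqrt{-422} = i \sqrt{422}$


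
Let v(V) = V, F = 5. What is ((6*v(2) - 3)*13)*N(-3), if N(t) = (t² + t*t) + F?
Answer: 2691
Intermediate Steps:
N(t) = 5 + 2*t² (N(t) = (t² + t*t) + 5 = (t² + t²) + 5 = 2*t² + 5 = 5 + 2*t²)
((6*v(2) - 3)*13)*N(-3) = ((6*2 - 3)*13)*(5 + 2*(-3)²) = ((12 - 3)*13)*(5 + 2*9) = (9*13)*(5 + 18) = 117*23 = 2691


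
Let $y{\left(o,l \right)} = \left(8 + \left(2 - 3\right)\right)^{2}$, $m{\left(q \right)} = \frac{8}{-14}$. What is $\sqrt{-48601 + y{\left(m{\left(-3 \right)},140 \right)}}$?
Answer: $34 i \sqrt{42} \approx 220.35 i$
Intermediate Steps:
$m{\left(q \right)} = - \frac{4}{7}$ ($m{\left(q \right)} = 8 \left(- \frac{1}{14}\right) = - \frac{4}{7}$)
$y{\left(o,l \right)} = 49$ ($y{\left(o,l \right)} = \left(8 + \left(2 - 3\right)\right)^{2} = \left(8 - 1\right)^{2} = 7^{2} = 49$)
$\sqrt{-48601 + y{\left(m{\left(-3 \right)},140 \right)}} = \sqrt{-48601 + 49} = \sqrt{-48552} = 34 i \sqrt{42}$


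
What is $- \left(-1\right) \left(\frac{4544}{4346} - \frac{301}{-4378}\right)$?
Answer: $\frac{10600889}{9513394} \approx 1.1143$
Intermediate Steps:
$- \left(-1\right) \left(\frac{4544}{4346} - \frac{301}{-4378}\right) = - \left(-1\right) \left(4544 \cdot \frac{1}{4346} - - \frac{301}{4378}\right) = - \left(-1\right) \left(\frac{2272}{2173} + \frac{301}{4378}\right) = - \frac{\left(-1\right) 10600889}{9513394} = \left(-1\right) \left(- \frac{10600889}{9513394}\right) = \frac{10600889}{9513394}$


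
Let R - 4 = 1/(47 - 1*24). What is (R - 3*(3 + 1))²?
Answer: 33489/529 ≈ 63.306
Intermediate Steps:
R = 93/23 (R = 4 + 1/(47 - 1*24) = 4 + 1/(47 - 24) = 4 + 1/23 = 93/23 ≈ 4.0435)
(R - 3*(3 + 1))² = (93/23 - 3*(3 + 1))² = (93/23 - 3*4)² = (93/23 - 12)² = (-183/23)² = 33489/529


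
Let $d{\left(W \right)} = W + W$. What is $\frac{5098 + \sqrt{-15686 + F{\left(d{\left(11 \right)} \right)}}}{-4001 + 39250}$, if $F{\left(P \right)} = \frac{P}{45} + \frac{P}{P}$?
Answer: $\frac{5098}{35249} + \frac{i \sqrt{3529015}}{528735} \approx 0.14463 + 0.0035529 i$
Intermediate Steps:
$d{\left(W \right)} = 2 W$
$F{\left(P \right)} = 1 + \frac{P}{45}$ ($F{\left(P \right)} = P \frac{1}{45} + 1 = \frac{P}{45} + 1 = 1 + \frac{P}{45}$)
$\frac{5098 + \sqrt{-15686 + F{\left(d{\left(11 \right)} \right)}}}{-4001 + 39250} = \frac{5098 + \sqrt{-15686 + \left(1 + \frac{2 \cdot 11}{45}\right)}}{-4001 + 39250} = \frac{5098 + \sqrt{-15686 + \left(1 + \frac{1}{45} \cdot 22\right)}}{35249} = \left(5098 + \sqrt{-15686 + \left(1 + \frac{22}{45}\right)}\right) \frac{1}{35249} = \left(5098 + \sqrt{-15686 + \frac{67}{45}}\right) \frac{1}{35249} = \left(5098 + \sqrt{- \frac{705803}{45}}\right) \frac{1}{35249} = \left(5098 + \frac{i \sqrt{3529015}}{15}\right) \frac{1}{35249} = \frac{5098}{35249} + \frac{i \sqrt{3529015}}{528735}$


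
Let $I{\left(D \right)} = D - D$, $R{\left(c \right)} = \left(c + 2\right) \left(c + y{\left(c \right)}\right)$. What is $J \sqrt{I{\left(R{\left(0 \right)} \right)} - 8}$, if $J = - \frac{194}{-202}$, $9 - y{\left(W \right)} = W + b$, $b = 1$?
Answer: $\frac{194 i \sqrt{2}}{101} \approx 2.7164 i$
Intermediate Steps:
$y{\left(W \right)} = 8 - W$ ($y{\left(W \right)} = 9 - \left(W + 1\right) = 9 - \left(1 + W\right) = 8 - W$)
$R{\left(c \right)} = 16 + 8 c$ ($R{\left(c \right)} = \left(c + 2\right) \left(c - \left(-8 + c\right)\right) = \left(2 + c\right) 8 = 16 + 8 c$)
$I{\left(D \right)} = 0$
$J = \frac{97}{101}$ ($J = \left(-194\right) \left(- \frac{1}{202}\right) = \frac{97}{101} \approx 0.9604$)
$J \sqrt{I{\left(R{\left(0 \right)} \right)} - 8} = \frac{97 \sqrt{0 - 8}}{101} = \frac{97 \sqrt{-8}}{101} = \frac{97 \cdot 2 i \sqrt{2}}{101} = \frac{194 i \sqrt{2}}{101}$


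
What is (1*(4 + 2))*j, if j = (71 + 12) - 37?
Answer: 276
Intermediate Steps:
j = 46 (j = 83 - 37 = 46)
(1*(4 + 2))*j = (1*(4 + 2))*46 = (1*6)*46 = 6*46 = 276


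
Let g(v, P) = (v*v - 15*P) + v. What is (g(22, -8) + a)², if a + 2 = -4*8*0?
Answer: 389376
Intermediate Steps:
g(v, P) = v + v² - 15*P (g(v, P) = (v² - 15*P) + v = v + v² - 15*P)
a = -2 (a = -2 - 4*8*0 = -2 - 32*0 = -2 + 0 = -2)
(g(22, -8) + a)² = ((22 + 22² - 15*(-8)) - 2)² = ((22 + 484 + 120) - 2)² = (626 - 2)² = 624² = 389376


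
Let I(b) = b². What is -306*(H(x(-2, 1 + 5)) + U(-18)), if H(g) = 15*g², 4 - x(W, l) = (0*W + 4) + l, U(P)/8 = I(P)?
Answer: -958392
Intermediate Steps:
U(P) = 8*P²
x(W, l) = -l (x(W, l) = 4 - ((0*W + 4) + l) = 4 - ((0 + 4) + l) = 4 - (4 + l) = 4 + (-4 - l) = -l)
-306*(H(x(-2, 1 + 5)) + U(-18)) = -306*(15*(-(1 + 5))² + 8*(-18)²) = -306*(15*(-1*6)² + 8*324) = -306*(15*(-6)² + 2592) = -306*(15*36 + 2592) = -306*(540 + 2592) = -306*3132 = -958392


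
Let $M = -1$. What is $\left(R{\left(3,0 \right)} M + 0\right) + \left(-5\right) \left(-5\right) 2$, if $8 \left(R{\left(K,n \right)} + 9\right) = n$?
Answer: $59$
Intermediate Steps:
$R{\left(K,n \right)} = -9 + \frac{n}{8}$
$\left(R{\left(3,0 \right)} M + 0\right) + \left(-5\right) \left(-5\right) 2 = \left(\left(-9 + \frac{1}{8} \cdot 0\right) \left(-1\right) + 0\right) + \left(-5\right) \left(-5\right) 2 = \left(\left(-9 + 0\right) \left(-1\right) + 0\right) + 25 \cdot 2 = \left(\left(-9\right) \left(-1\right) + 0\right) + 50 = \left(9 + 0\right) + 50 = 9 + 50 = 59$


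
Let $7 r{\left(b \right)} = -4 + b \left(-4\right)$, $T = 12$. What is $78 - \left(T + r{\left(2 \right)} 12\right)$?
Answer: $\frac{606}{7} \approx 86.571$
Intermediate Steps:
$r{\left(b \right)} = - \frac{4}{7} - \frac{4 b}{7}$ ($r{\left(b \right)} = \frac{-4 + b \left(-4\right)}{7} = \frac{-4 - 4 b}{7} = - \frac{4}{7} - \frac{4 b}{7}$)
$78 - \left(T + r{\left(2 \right)} 12\right) = 78 - \left(12 + \left(- \frac{4}{7} - \frac{8}{7}\right) 12\right) = 78 - \left(12 - \frac{144}{7}\right) = 78 - - \frac{60}{7} = 78 + \frac{60}{7} = \frac{606}{7}$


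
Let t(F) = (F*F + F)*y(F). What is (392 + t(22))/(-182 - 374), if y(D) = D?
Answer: -2881/139 ≈ -20.727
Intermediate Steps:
t(F) = F*(F + F²) (t(F) = (F*F + F)*F = (F² + F)*F = (F + F²)*F = F*(F + F²))
(392 + t(22))/(-182 - 374) = (392 + 22²*(1 + 22))/(-182 - 374) = (392 + 484*23)/(-556) = (392 + 11132)*(-1/556) = 11524*(-1/556) = -2881/139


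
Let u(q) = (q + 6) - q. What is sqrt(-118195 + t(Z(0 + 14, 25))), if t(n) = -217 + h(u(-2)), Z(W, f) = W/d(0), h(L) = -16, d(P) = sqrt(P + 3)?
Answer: 2*I*sqrt(29607) ≈ 344.13*I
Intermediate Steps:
d(P) = sqrt(3 + P)
u(q) = 6 (u(q) = (6 + q) - q = 6)
Z(W, f) = W*sqrt(3)/3 (Z(W, f) = W/(sqrt(3 + 0)) = W/(sqrt(3)) = W*(sqrt(3)/3) = W*sqrt(3)/3)
t(n) = -233 (t(n) = -217 - 16 = -233)
sqrt(-118195 + t(Z(0 + 14, 25))) = sqrt(-118195 - 233) = sqrt(-118428) = 2*I*sqrt(29607)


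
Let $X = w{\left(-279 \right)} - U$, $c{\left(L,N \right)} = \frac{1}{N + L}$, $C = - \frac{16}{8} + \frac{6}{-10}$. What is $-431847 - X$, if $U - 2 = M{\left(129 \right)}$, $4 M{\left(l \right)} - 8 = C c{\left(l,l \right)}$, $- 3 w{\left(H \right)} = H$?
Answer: $- \frac{2228789773}{5160} \approx -4.3194 \cdot 10^{5}$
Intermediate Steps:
$C = - \frac{13}{5}$ ($C = \left(-16\right) \frac{1}{8} + 6 \left(- \frac{1}{10}\right) = -2 - \frac{3}{5} = - \frac{13}{5} \approx -2.6$)
$c{\left(L,N \right)} = \frac{1}{L + N}$
$w{\left(H \right)} = - \frac{H}{3}$
$M{\left(l \right)} = 2 - \frac{13}{40 l}$ ($M{\left(l \right)} = 2 + \frac{\left(- \frac{13}{5}\right) \frac{1}{l + l}}{4} = 2 + \frac{\left(- \frac{13}{5}\right) \frac{1}{2 l}}{4} = 2 + \frac{\left(- \frac{13}{10}\right) \frac{1}{l}}{4} = 2 - \frac{13}{40 l}$)
$U = \frac{20627}{5160}$ ($U = 2 + \left(2 - \frac{13}{40 \cdot 129}\right) = 2 + \left(2 - \frac{13}{5160}\right) = 2 + \frac{10307}{5160} = \frac{20627}{5160} \approx 3.9975$)
$X = \frac{459253}{5160}$ ($X = \left(- \frac{1}{3}\right) \left(-279\right) - \frac{20627}{5160} = 93 - \frac{20627}{5160} = \frac{459253}{5160} \approx 89.003$)
$-431847 - X = -431847 - \frac{459253}{5160} = - \frac{2228789773}{5160}$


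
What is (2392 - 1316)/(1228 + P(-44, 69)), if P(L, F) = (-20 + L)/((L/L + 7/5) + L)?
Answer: 3497/3996 ≈ 0.87512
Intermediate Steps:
P(L, F) = (-20 + L)/(12/5 + L) (P(L, F) = (-20 + L)/((1 + 7*(⅕)) + L) = (-20 + L)/((1 + 7/5) + L) = (-20 + L)/(12/5 + L))
(2392 - 1316)/(1228 + P(-44, 69)) = (2392 - 1316)/(1228 + 5*(-20 - 44)/(12 + 5*(-44))) = 1076/(1228 + 5*(-64)/(12 - 220)) = 1076/(1228 + 5*(-64)/(-208)) = 1076/(1228 + 5*(-1/208)*(-64)) = 1076/(1228 + 20/13) = 1076/(15984/13) = 1076*(13/15984) = 3497/3996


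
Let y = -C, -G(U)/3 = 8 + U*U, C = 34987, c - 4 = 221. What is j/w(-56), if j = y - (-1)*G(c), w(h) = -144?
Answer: 93443/72 ≈ 1297.8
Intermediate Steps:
c = 225 (c = 4 + 221 = 225)
G(U) = -24 - 3*U² (G(U) = -3*(8 + U*U) = -3*(8 + U²) = -24 - 3*U²)
y = -34987 (y = -1*34987 = -34987)
j = -186886 (j = -34987 - (-1)*(-24 - 3*225²) = -34987 - (-1)*(-24 - 3*50625) = -34987 - (-1)*(-24 - 151875) = -34987 - (-1)*(-151899) = -34987 - 1*151899 = -34987 - 151899 = -186886)
j/w(-56) = -186886/(-144) = -186886*(-1/144) = 93443/72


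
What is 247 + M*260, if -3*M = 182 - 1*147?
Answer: -8359/3 ≈ -2786.3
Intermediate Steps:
M = -35/3 (M = -(182 - 1*147)/3 = -(182 - 147)/3 = -⅓*35 = -35/3 ≈ -11.667)
247 + M*260 = 247 - 35/3*260 = 247 - 9100/3 = -8359/3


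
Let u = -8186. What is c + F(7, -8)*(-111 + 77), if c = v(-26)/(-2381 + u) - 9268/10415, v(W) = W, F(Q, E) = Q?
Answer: -26290826756/110055305 ≈ -238.89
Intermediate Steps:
c = -97664166/110055305 (c = -26/(-2381 - 8186) - 9268/10415 = -26/(-10567) - 9268*1/10415 = -26*(-1/10567) - 9268/10415 = 26/10567 - 9268/10415 = -97664166/110055305 ≈ -0.88741)
c + F(7, -8)*(-111 + 77) = -97664166/110055305 + 7*(-111 + 77) = -97664166/110055305 + 7*(-34) = -97664166/110055305 - 238 = -26290826756/110055305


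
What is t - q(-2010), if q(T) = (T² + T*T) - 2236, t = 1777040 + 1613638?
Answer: -4687286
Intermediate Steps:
t = 3390678
q(T) = -2236 + 2*T² (q(T) = (T² + T²) - 2236 = 2*T² - 2236 = -2236 + 2*T²)
t - q(-2010) = 3390678 - (-2236 + 2*(-2010)²) = 3390678 - (-2236 + 2*4040100) = 3390678 - (-2236 + 8080200) = 3390678 - 1*8077964 = 3390678 - 8077964 = -4687286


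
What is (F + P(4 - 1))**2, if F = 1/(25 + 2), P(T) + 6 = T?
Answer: 6400/729 ≈ 8.7791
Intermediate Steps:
P(T) = -6 + T
F = 1/27 ≈ 0.037037
(F + P(4 - 1))**2 = (1/27 + (-6 + (4 - 1)))**2 = (1/27 + (-6 + 3))**2 = (1/27 - 3)**2 = (-80/27)**2 = 6400/729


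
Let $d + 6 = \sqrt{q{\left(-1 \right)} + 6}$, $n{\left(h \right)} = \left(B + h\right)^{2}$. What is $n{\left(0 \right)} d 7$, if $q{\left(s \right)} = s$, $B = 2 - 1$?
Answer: $-42 + 7 \sqrt{5} \approx -26.348$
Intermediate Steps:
$B = 1$ ($B = 2 - 1 = 1$)
$n{\left(h \right)} = \left(1 + h\right)^{2}$
$d = -6 + \sqrt{5}$ ($d = -6 + \sqrt{-1 + 6} = -6 + \sqrt{5} \approx -3.7639$)
$n{\left(0 \right)} d 7 = \left(1 + 0\right)^{2} \left(-6 + \sqrt{5}\right) 7 = 1^{2} \left(-6 + \sqrt{5}\right) 7 = 1 \left(-6 + \sqrt{5}\right) 7 = \left(-6 + \sqrt{5}\right) 7 = -42 + 7 \sqrt{5}$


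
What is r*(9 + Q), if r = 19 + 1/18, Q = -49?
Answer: -6860/9 ≈ -762.22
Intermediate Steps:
r = 343/18 (r = 19 + 1/18 = 343/18 ≈ 19.056)
r*(9 + Q) = 343*(9 - 49)/18 = (343/18)*(-40) = -6860/9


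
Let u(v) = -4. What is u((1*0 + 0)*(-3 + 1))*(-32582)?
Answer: 130328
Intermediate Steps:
u((1*0 + 0)*(-3 + 1))*(-32582) = -4*(-32582) = 130328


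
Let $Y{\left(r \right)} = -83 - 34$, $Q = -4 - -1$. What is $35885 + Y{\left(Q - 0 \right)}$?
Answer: $35768$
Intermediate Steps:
$Q = -3$ ($Q = -4 + 1 = -3$)
$Y{\left(r \right)} = -117$
$35885 + Y{\left(Q - 0 \right)} = 35885 - 117 = 35768$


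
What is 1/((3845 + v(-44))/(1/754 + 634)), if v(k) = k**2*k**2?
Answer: 478037/2828963514 ≈ 0.00016898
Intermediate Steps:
v(k) = k**4
1/((3845 + v(-44))/(1/754 + 634)) = 1/((3845 + (-44)**4)/(1/754 + 634)) = 1/((3845 + 3748096)/(1/754 + 634)) = 1/(3751941/(478037/754)) = 1/(3751941*(754/478037)) = 1/(2828963514/478037) = 478037/2828963514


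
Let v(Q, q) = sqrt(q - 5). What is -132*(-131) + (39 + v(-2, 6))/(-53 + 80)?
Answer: 466924/27 ≈ 17293.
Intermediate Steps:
v(Q, q) = sqrt(-5 + q)
-132*(-131) + (39 + v(-2, 6))/(-53 + 80) = -132*(-131) + (39 + sqrt(-5 + 6))/(-53 + 80) = 17292 + (39 + sqrt(1))/27 = 17292 + (39 + 1)*(1/27) = 17292 + 40*(1/27) = 17292 + 40/27 = 466924/27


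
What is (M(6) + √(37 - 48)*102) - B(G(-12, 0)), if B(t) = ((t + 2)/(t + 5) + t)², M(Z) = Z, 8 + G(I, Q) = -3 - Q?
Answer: -337/4 + 102*I*√11 ≈ -84.25 + 338.3*I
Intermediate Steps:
G(I, Q) = -11 - Q (G(I, Q) = -8 + (-3 - Q) = -11 - Q)
B(t) = (t + (2 + t)/(5 + t))² (B(t) = ((2 + t)/(5 + t) + t)² = (t + (2 + t)/(5 + t))²)
(M(6) + √(37 - 48)*102) - B(G(-12, 0)) = (6 + √(37 - 48)*102) - (2 + (-11 - 1*0)² + 6*(-11 - 1*0))²/(5 + (-11 - 1*0))² = (6 + √(-11)*102) - (2 + (-11 + 0)² + 6*(-11 + 0))²/(5 + (-11 + 0))² = (6 + (I*√11)*102) - (2 + (-11)² + 6*(-11))²/(5 - 11)² = (6 + 102*I*√11) - (2 + 121 - 66)²/(-6)² = (6 + 102*I*√11) - 57²/36 = (6 + 102*I*√11) - 3249/36 = (6 + 102*I*√11) - 1*361/4 = (6 + 102*I*√11) - 361/4 = -337/4 + 102*I*√11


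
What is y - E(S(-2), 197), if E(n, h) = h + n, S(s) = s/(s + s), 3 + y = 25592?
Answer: 50783/2 ≈ 25392.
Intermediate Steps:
y = 25589 (y = -3 + 25592 = 25589)
S(s) = ½ (S(s) = s/((2*s)) = s*(1/(2*s)) = ½)
y - E(S(-2), 197) = 25589 - (197 + ½) = 25589 - 1*395/2 = 25589 - 395/2 = 50783/2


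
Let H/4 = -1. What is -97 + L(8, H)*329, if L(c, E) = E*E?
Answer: 5167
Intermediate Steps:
H = -4 (H = 4*(-1) = -4)
L(c, E) = E²
-97 + L(8, H)*329 = -97 + (-4)²*329 = -97 + 16*329 = -97 + 5264 = 5167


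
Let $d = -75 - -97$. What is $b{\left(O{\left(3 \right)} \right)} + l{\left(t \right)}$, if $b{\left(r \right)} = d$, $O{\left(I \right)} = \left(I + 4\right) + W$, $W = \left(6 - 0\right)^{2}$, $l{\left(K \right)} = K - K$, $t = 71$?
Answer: $22$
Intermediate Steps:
$l{\left(K \right)} = 0$
$W = 36$ ($W = \left(6 + 0\right)^{2} = 6^{2} = 36$)
$O{\left(I \right)} = 40 + I$ ($O{\left(I \right)} = \left(I + 4\right) + 36 = \left(4 + I\right) + 36 = 40 + I$)
$d = 22$ ($d = -75 + 97 = 22$)
$b{\left(r \right)} = 22$
$b{\left(O{\left(3 \right)} \right)} + l{\left(t \right)} = 22 + 0 = 22$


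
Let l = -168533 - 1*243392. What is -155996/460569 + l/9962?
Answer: -191273917477/4588188378 ≈ -41.688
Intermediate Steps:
l = -411925 (l = -168533 - 243392 = -411925)
-155996/460569 + l/9962 = -155996/460569 - 411925/9962 = -191273917477/4588188378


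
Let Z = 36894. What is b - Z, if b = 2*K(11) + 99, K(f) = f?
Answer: -36773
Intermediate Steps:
b = 121 (b = 2*11 + 99 = 22 + 99 = 121)
b - Z = 121 - 1*36894 = 121 - 36894 = -36773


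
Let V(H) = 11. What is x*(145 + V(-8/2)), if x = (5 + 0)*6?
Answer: 4680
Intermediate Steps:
x = 30 (x = 5*6 = 30)
x*(145 + V(-8/2)) = 30*(145 + 11) = 30*156 = 4680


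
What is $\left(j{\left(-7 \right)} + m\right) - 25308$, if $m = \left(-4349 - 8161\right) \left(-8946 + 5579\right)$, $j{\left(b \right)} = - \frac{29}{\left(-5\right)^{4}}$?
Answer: $\frac{26309913721}{625} \approx 4.2096 \cdot 10^{7}$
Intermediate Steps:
$j{\left(b \right)} = - \frac{29}{625}$
$m = 42121170$ ($m = \left(-12510\right) \left(-3367\right) = 42121170$)
$\left(j{\left(-7 \right)} + m\right) - 25308 = \left(- \frac{29}{625} + 42121170\right) - 25308 = \frac{26325731221}{625} - 25308 = \frac{26309913721}{625}$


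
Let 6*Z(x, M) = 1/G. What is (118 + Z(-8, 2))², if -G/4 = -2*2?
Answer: 128346241/9216 ≈ 13926.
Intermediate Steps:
G = 16 (G = -(-8)*2 = -4*(-4) = 16)
Z(x, M) = 1/96 (Z(x, M) = (⅙)/16 = (⅙)*(1/16) = 1/96)
(118 + Z(-8, 2))² = (118 + 1/96)² = (11329/96)² = 128346241/9216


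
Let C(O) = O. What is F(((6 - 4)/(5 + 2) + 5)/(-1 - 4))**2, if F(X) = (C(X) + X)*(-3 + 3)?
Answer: 0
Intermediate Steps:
F(X) = 0 (F(X) = (X + X)*(-3 + 3) = (2*X)*0 = 0)
F(((6 - 4)/(5 + 2) + 5)/(-1 - 4))**2 = 0**2 = 0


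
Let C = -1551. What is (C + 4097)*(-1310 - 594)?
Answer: -4847584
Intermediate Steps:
(C + 4097)*(-1310 - 594) = (-1551 + 4097)*(-1310 - 594) = 2546*(-1904) = -4847584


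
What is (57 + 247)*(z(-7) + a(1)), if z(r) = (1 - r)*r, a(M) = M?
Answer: -16720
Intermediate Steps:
z(r) = r*(1 - r)
(57 + 247)*(z(-7) + a(1)) = (57 + 247)*(-7*(1 - 1*(-7)) + 1) = 304*(-7*(1 + 7) + 1) = 304*(-7*8 + 1) = 304*(-56 + 1) = 304*(-55) = -16720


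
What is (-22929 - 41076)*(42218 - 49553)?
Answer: 469476675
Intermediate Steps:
(-22929 - 41076)*(42218 - 49553) = -64005*(-7335) = 469476675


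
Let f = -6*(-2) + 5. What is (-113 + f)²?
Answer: 9216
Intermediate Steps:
f = 17 (f = 12 + 5 = 17)
(-113 + f)² = (-113 + 17)² = (-96)² = 9216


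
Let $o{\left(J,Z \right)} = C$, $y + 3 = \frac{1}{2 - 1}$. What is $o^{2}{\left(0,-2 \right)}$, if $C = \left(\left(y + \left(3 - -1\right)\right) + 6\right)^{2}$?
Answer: $4096$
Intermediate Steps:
$y = -2$ ($y = -3 + \frac{1}{2 - 1} = -3 + 1^{-1} = -3 + 1 = -2$)
$C = 64$ ($C = \left(\left(-2 + \left(3 - -1\right)\right) + 6\right)^{2} = \left(\left(-2 + \left(3 + 1\right)\right) + 6\right)^{2} = \left(\left(-2 + 4\right) + 6\right)^{2} = \left(2 + 6\right)^{2} = 8^{2} = 64$)
$o{\left(J,Z \right)} = 64$
$o^{2}{\left(0,-2 \right)} = 64^{2} = 4096$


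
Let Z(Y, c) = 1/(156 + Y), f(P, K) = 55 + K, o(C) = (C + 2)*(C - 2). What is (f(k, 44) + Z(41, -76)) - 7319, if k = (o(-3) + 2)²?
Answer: -1422339/197 ≈ -7220.0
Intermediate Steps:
o(C) = (-2 + C)*(2 + C) (o(C) = (2 + C)*(-2 + C) = (-2 + C)*(2 + C))
k = 49 (k = ((-4 + (-3)²) + 2)² = ((-4 + 9) + 2)² = (5 + 2)² = 7² = 49)
(f(k, 44) + Z(41, -76)) - 7319 = ((55 + 44) + 1/(156 + 41)) - 7319 = (99 + 1/197) - 7319 = 19504/197 - 7319 = -1422339/197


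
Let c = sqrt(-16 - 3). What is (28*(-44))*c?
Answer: -1232*I*sqrt(19) ≈ -5370.2*I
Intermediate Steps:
c = I*sqrt(19) (c = sqrt(-19) = I*sqrt(19) ≈ 4.3589*I)
(28*(-44))*c = (28*(-44))*(I*sqrt(19)) = -1232*I*sqrt(19)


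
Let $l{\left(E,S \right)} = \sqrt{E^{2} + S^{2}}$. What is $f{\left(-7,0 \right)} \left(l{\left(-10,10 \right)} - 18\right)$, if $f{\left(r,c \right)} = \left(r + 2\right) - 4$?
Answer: $162 - 90 \sqrt{2} \approx 34.721$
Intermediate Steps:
$f{\left(r,c \right)} = -2 + r$ ($f{\left(r,c \right)} = \left(2 + r\right) - 4 = -2 + r$)
$f{\left(-7,0 \right)} \left(l{\left(-10,10 \right)} - 18\right) = \left(-2 - 7\right) \left(\sqrt{\left(-10\right)^{2} + 10^{2}} - 18\right) = - 9 \left(\sqrt{100 + 100} - 18\right) = - 9 \left(\sqrt{200} - 18\right) = - 9 \left(10 \sqrt{2} - 18\right) = - 9 \left(-18 + 10 \sqrt{2}\right) = 162 - 90 \sqrt{2}$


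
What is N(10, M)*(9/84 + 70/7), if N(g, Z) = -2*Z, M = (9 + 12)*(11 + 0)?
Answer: -9339/2 ≈ -4669.5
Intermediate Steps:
M = 231 (M = 21*11 = 231)
N(10, M)*(9/84 + 70/7) = (-2*231)*(9/84 + 70/7) = -462*(9*(1/84) + 70*(⅐)) = -462*(3/28 + 10) = -462*283/28 = -9339/2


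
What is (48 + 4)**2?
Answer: 2704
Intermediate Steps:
(48 + 4)**2 = 52**2 = 2704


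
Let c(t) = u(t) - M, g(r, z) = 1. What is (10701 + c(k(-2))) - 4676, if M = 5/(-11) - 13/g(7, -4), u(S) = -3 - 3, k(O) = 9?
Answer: 66357/11 ≈ 6032.5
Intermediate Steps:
u(S) = -6
M = -148/11 (M = 5/(-11) - 13/1 = 5*(-1/11) - 13*1 = -5/11 - 13 = -148/11 ≈ -13.455)
c(t) = 82/11 (c(t) = -6 - 1*(-148/11) = -6 + 148/11 = 82/11)
(10701 + c(k(-2))) - 4676 = (10701 + 82/11) - 4676 = 117793/11 - 4676 = 66357/11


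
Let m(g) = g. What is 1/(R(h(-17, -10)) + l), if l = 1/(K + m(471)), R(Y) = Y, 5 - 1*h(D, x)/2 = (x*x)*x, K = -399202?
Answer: 398731/801449309 ≈ 0.00049751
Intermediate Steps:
h(D, x) = 10 - 2*x³ (h(D, x) = 10 - 2*x*x*x = 10 - 2*x²*x = 10 - 2*x³)
l = -1/398731 (l = 1/(-399202 + 471) = 1/(-398731) = -1/398731 ≈ -2.5080e-6)
1/(R(h(-17, -10)) + l) = 1/((10 - 2*(-10)³) - 1/398731) = 1/((10 - 2*(-1000)) - 1/398731) = 1/((10 + 2000) - 1/398731) = 1/(2010 - 1/398731) = 1/(801449309/398731) = 398731/801449309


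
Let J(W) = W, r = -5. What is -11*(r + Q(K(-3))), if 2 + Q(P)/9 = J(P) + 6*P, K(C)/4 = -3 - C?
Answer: 253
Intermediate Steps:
K(C) = -12 - 4*C (K(C) = 4*(-3 - C) = -12 - 4*C)
Q(P) = -18 + 63*P (Q(P) = -18 + 9*(P + 6*P) = -18 + 9*(7*P) = -18 + 63*P)
-11*(r + Q(K(-3))) = -11*(-5 + (-18 + 63*(-12 - 4*(-3)))) = -11*(-5 + (-18 + 63*(-12 + 12))) = -11*(-5 + (-18 + 63*0)) = -11*(-5 + (-18 + 0)) = -11*(-5 - 18) = -11*(-23) = 253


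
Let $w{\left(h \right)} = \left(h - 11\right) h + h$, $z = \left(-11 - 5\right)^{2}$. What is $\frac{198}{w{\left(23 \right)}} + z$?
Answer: $\frac{76742}{299} \approx 256.66$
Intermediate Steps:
$z = 256$ ($z = \left(-16\right)^{2} = 256$)
$w{\left(h \right)} = h + h \left(-11 + h\right)$ ($w{\left(h \right)} = \left(-11 + h\right) h + h = h \left(-11 + h\right) + h = h + h \left(-11 + h\right)$)
$\frac{198}{w{\left(23 \right)}} + z = \frac{198}{23 \left(-10 + 23\right)} + 256 = \frac{198}{23 \cdot 13} + 256 = \frac{198}{299} + 256 = \frac{76742}{299}$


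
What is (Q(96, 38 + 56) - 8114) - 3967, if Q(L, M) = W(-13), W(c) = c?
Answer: -12094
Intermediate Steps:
Q(L, M) = -13
(Q(96, 38 + 56) - 8114) - 3967 = (-13 - 8114) - 3967 = -8127 - 3967 = -12094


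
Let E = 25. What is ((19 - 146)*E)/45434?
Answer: -3175/45434 ≈ -0.069882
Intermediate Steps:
((19 - 146)*E)/45434 = ((19 - 146)*25)/45434 = -127*25*(1/45434) = -3175*1/45434 = -3175/45434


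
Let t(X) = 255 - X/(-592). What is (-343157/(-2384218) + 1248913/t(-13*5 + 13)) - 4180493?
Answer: -375592095929146427/89949392486 ≈ -4.1756e+6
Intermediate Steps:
t(X) = 255 + X/592 (t(X) = 255 - X*(-1)/592 = 255 - (-1)*X/592 = 255 + X/592)
(-343157/(-2384218) + 1248913/t(-13*5 + 13)) - 4180493 = (-343157/(-2384218) + 1248913/(255 + (-13*5 + 13)/592)) - 4180493 = (-343157*(-1/2384218) + 1248913/(255 + (-65 + 13)/592)) - 4180493 = (343157/2384218 + 1248913/(255 + (1/592)*(-52))) - 4180493 = (343157/2384218 + 1248913/(255 - 13/148)) - 4180493 = (343157/2384218 + 1248913/(37727/148)) - 4180493 = (343157/2384218 + 1248913*(148/37727)) - 4180493 = (343157/2384218 + 184839124/37727) - 4180493 = 440709712829171/89949392486 - 4180493 = -375592095929146427/89949392486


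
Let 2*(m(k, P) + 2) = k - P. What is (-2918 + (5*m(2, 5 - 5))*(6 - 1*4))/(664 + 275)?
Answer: -976/313 ≈ -3.1182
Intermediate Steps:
m(k, P) = -2 + k/2 - P/2 (m(k, P) = -2 + (k - P)/2 = -2 + (k/2 - P/2) = -2 + k/2 - P/2)
(-2918 + (5*m(2, 5 - 5))*(6 - 1*4))/(664 + 275) = (-2918 + (5*(-2 + (1/2)*2 - (5 - 5)/2))*(6 - 1*4))/(664 + 275) = (-2918 + (5*(-2 + 1 - 1/2*0))*(6 - 4))/939 = (-2918 + (5*(-2 + 1 + 0))*2)*(1/939) = (-2918 + (5*(-1))*2)*(1/939) = (-2918 - 5*2)*(1/939) = (-2918 - 10)*(1/939) = -2928*1/939 = -976/313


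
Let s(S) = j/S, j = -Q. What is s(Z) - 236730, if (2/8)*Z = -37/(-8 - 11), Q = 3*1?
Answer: -35036097/148 ≈ -2.3673e+5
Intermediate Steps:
Q = 3
Z = 148/19 (Z = 4*(-37/(-8 - 11)) = 4*(-37/(-19)) = 4*(-37*(-1/19)) = 4*(37/19) = 148/19 ≈ 7.7895)
j = -3 (j = -1*3 = -3)
s(S) = -3/S
s(Z) - 236730 = -3/148/19 - 236730 = -3*19/148 - 236730 = -57/148 - 236730 = -35036097/148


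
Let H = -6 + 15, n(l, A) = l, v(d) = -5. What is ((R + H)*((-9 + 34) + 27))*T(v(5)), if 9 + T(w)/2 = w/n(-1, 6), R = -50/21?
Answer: -57824/21 ≈ -2753.5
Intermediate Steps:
R = -50/21 (R = -50*1/21 = -50/21 ≈ -2.3810)
T(w) = -18 - 2*w (T(w) = -18 + 2*(w/(-1)) = -18 + 2*(w*(-1)) = -18 + 2*(-w) = -18 - 2*w)
H = 9
((R + H)*((-9 + 34) + 27))*T(v(5)) = ((-50/21 + 9)*((-9 + 34) + 27))*(-18 - 2*(-5)) = (139*(25 + 27)/21)*(-18 + 10) = ((139/21)*52)*(-8) = (7228/21)*(-8) = -57824/21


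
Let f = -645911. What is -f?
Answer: 645911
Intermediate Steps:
-f = -1*(-645911) = 645911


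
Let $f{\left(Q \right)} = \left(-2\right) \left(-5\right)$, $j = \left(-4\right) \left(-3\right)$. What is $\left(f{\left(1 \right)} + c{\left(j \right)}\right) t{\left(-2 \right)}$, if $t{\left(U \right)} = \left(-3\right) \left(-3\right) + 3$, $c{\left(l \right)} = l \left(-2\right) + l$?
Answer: $-24$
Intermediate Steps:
$j = 12$
$c{\left(l \right)} = - l$ ($c{\left(l \right)} = - 2 l + l = - l$)
$t{\left(U \right)} = 12$ ($t{\left(U \right)} = 9 + 3 = 12$)
$f{\left(Q \right)} = 10$
$\left(f{\left(1 \right)} + c{\left(j \right)}\right) t{\left(-2 \right)} = \left(10 - 12\right) 12 = \left(-2\right) 12 = -24$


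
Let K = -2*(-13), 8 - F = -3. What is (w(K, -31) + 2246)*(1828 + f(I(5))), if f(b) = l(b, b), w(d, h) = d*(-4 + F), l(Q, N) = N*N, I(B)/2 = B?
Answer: 4681184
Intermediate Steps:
F = 11 (F = 8 - 1*(-3) = 8 + 3 = 11)
K = 26
I(B) = 2*B
l(Q, N) = N**2
w(d, h) = 7*d (w(d, h) = d*(-4 + 11) = d*7 = 7*d)
f(b) = b**2
(w(K, -31) + 2246)*(1828 + f(I(5))) = (7*26 + 2246)*(1828 + (2*5)**2) = (182 + 2246)*(1828 + 10**2) = 2428*(1828 + 100) = 2428*1928 = 4681184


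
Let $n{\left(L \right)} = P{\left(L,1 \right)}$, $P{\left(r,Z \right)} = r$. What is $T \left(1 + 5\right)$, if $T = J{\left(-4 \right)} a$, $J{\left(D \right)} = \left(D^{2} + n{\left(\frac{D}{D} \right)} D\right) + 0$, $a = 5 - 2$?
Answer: $216$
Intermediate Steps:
$n{\left(L \right)} = L$
$a = 3$
$J{\left(D \right)} = D + D^{2}$ ($J{\left(D \right)} = \left(D^{2} + \frac{D}{D} D\right) + 0 = \left(D^{2} + 1 D\right) + 0 = \left(D^{2} + D\right) + 0 = \left(D + D^{2}\right) + 0 = D + D^{2}$)
$T = 36$ ($T = - 4 \left(1 - 4\right) 3 = \left(-4\right) \left(-3\right) 3 = 12 \cdot 3 = 36$)
$T \left(1 + 5\right) = 36 \left(1 + 5\right) = 36 \cdot 6 = 216$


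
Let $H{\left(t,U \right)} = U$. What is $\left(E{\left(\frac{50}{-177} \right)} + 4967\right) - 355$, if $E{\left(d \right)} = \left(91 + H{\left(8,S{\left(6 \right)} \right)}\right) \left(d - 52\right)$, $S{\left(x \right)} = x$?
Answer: $- \frac{81314}{177} \approx -459.4$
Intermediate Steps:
$E{\left(d \right)} = -5044 + 97 d$ ($E{\left(d \right)} = \left(91 + 6\right) \left(d - 52\right) = 97 \left(-52 + d\right) = -5044 + 97 d$)
$\left(E{\left(\frac{50}{-177} \right)} + 4967\right) - 355 = \left(\left(-5044 + 97 \frac{50}{-177}\right) + 4967\right) - 355 = \left(\left(-5044 + 97 \cdot 50 \left(- \frac{1}{177}\right)\right) + 4967\right) - 355 = \left(\left(-5044 + 97 \left(- \frac{50}{177}\right)\right) + 4967\right) - 355 = \left(\left(-5044 - \frac{4850}{177}\right) + 4967\right) - 355 = \left(- \frac{897638}{177} + 4967\right) - 355 = - \frac{18479}{177} - 355 = - \frac{81314}{177}$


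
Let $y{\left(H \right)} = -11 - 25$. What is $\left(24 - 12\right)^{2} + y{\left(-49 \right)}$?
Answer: $108$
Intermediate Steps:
$y{\left(H \right)} = -36$
$\left(24 - 12\right)^{2} + y{\left(-49 \right)} = \left(24 - 12\right)^{2} - 36 = 12^{2} - 36 = 144 - 36 = 108$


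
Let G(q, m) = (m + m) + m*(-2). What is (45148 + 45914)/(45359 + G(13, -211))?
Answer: 91062/45359 ≈ 2.0076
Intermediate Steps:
G(q, m) = 0 (G(q, m) = 2*m - 2*m = 0)
(45148 + 45914)/(45359 + G(13, -211)) = (45148 + 45914)/(45359 + 0) = 91062/45359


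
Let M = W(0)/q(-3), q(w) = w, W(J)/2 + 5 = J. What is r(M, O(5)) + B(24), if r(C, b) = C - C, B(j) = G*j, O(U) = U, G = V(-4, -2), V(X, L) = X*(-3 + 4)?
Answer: -96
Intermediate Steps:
V(X, L) = X (V(X, L) = X*1 = X)
G = -4
W(J) = -10 + 2*J
B(j) = -4*j
M = 10/3 (M = (-10 + 2*0)/(-3) = (-10 + 0)*(-1/3) = -10*(-1/3) = 10/3 ≈ 3.3333)
r(C, b) = 0
r(M, O(5)) + B(24) = 0 - 4*24 = 0 - 96 = -96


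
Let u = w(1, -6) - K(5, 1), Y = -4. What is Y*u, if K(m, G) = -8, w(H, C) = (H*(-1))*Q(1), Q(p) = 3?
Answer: -20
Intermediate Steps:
w(H, C) = -3*H (w(H, C) = (H*(-1))*3 = -H*3 = -3*H)
u = 5 (u = -3*1 - 1*(-8) = -3 + 8 = 5)
Y*u = -4*5 = -20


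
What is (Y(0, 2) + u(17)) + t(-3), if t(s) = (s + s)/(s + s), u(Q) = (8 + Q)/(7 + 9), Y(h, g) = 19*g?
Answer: 649/16 ≈ 40.563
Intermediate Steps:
u(Q) = 1/2 + Q/16 (u(Q) = (8 + Q)/16 = (8 + Q)*(1/16) = 1/2 + Q/16)
t(s) = 1 (t(s) = (2*s)/((2*s)) = (2*s)*(1/(2*s)) = 1)
(Y(0, 2) + u(17)) + t(-3) = (19*2 + (1/2 + (1/16)*17)) + 1 = (38 + (1/2 + 17/16)) + 1 = (38 + 25/16) + 1 = 633/16 + 1 = 649/16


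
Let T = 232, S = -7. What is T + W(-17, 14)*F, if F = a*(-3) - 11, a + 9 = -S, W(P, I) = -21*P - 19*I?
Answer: -223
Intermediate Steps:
a = -2 (a = -9 - 1*(-7) = -9 + 7 = -2)
F = -5 (F = -2*(-3) - 11 = 6 - 11 = -5)
T + W(-17, 14)*F = 232 + (-21*(-17) - 19*14)*(-5) = 232 + (357 - 266)*(-5) = 232 + 91*(-5) = 232 - 455 = -223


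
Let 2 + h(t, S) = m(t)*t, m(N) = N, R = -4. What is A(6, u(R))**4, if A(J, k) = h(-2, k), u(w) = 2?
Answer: 16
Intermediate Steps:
h(t, S) = -2 + t**2 (h(t, S) = -2 + t*t = -2 + t**2)
A(J, k) = 2 (A(J, k) = -2 + (-2)**2 = -2 + 4 = 2)
A(6, u(R))**4 = 2**4 = 16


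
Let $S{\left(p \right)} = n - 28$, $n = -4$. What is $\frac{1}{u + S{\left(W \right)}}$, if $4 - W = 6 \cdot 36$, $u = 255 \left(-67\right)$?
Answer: $- \frac{1}{17117} \approx -5.8421 \cdot 10^{-5}$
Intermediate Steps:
$u = -17085$
$W = -212$ ($W = 4 - 6 \cdot 36 = 4 - 216 = -212$)
$S{\left(p \right)} = -32$ ($S{\left(p \right)} = -4 - 28 = -32$)
$\frac{1}{u + S{\left(W \right)}} = \frac{1}{-17085 - 32} = \frac{1}{-17117} = - \frac{1}{17117}$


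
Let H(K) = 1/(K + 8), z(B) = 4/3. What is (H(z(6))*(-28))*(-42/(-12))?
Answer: -21/2 ≈ -10.500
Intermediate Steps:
z(B) = 4/3 (z(B) = 4*(⅓) = 4/3)
H(K) = 1/(8 + K)
(H(z(6))*(-28))*(-42/(-12)) = (-28/(8 + 4/3))*(-42/(-12)) = (-28/(28/3))*(-42*(-1/12)) = ((3/28)*(-28))*(7/2) = -3*7/2 = -21/2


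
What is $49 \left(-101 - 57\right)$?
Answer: $-7742$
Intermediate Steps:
$49 \left(-101 - 57\right) = 49 \left(-158\right) = -7742$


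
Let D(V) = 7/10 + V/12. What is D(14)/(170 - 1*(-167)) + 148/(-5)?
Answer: -29920/1011 ≈ -29.594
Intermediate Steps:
D(V) = 7/10 + V/12 (D(V) = 7*(⅒) + V*(1/12) = 7/10 + V/12)
D(14)/(170 - 1*(-167)) + 148/(-5) = (7/10 + (1/12)*14)/(170 - 1*(-167)) + 148/(-5) = (7/10 + 7/6)/(170 + 167) + 148*(-⅕) = (28/15)/337 - 148/5 = (28/15)*(1/337) - 148/5 = 28/5055 - 148/5 = -29920/1011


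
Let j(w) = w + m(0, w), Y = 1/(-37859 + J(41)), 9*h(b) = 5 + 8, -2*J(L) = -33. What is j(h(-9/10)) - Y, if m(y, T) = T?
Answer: 1967828/681165 ≈ 2.8889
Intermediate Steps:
J(L) = 33/2 (J(L) = -½*(-33) = 33/2)
h(b) = 13/9 (h(b) = (5 + 8)/9 = (⅑)*13 = 13/9)
Y = -2/75685 (Y = 1/(-37859 + 33/2) = 1/(-75685/2) = -2/75685 ≈ -2.6425e-5)
j(w) = 2*w (j(w) = w + w = 2*w)
j(h(-9/10)) - Y = 2*(13/9) - 1*(-2/75685) = 26/9 + 2/75685 = 1967828/681165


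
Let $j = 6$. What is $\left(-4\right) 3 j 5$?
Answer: $-360$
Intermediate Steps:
$\left(-4\right) 3 j 5 = \left(-4\right) 3 \cdot 6 \cdot 5 = \left(-12\right) 30 = -360$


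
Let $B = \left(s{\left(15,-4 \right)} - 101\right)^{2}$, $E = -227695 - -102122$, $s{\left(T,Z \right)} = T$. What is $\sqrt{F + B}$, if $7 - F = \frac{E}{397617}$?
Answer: $\frac{8 \sqrt{18288420157722}}{397617} \approx 86.042$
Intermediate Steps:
$E = -125573$ ($E = -227695 + 102122 = -125573$)
$F = \frac{2908892}{397617}$ ($F = 7 - - \frac{125573}{397617} = 7 + \frac{125573}{397617} = \frac{2908892}{397617} \approx 7.3158$)
$B = 7396$ ($B = \left(15 - 101\right)^{2} = \left(-86\right)^{2} = 7396$)
$\sqrt{F + B} = \sqrt{\frac{2908892}{397617} + 7396} = \sqrt{\frac{2943684224}{397617}} = \frac{8 \sqrt{18288420157722}}{397617}$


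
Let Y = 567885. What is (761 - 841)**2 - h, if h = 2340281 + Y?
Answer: -2901766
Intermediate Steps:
h = 2908166 (h = 2340281 + 567885 = 2908166)
(761 - 841)**2 - h = (761 - 841)**2 - 1*2908166 = (-80)**2 - 2908166 = 6400 - 2908166 = -2901766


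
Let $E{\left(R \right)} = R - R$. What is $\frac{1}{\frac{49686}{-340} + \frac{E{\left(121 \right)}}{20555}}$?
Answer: $- \frac{170}{24843} \approx -0.006843$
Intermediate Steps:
$E{\left(R \right)} = 0$
$\frac{1}{\frac{49686}{-340} + \frac{E{\left(121 \right)}}{20555}} = \frac{1}{\frac{49686}{-340} + \frac{0}{20555}} = \frac{1}{49686 \left(- \frac{1}{340}\right) + 0 \cdot \frac{1}{20555}} = \frac{1}{- \frac{24843}{170} + 0} = \frac{1}{- \frac{24843}{170}} = - \frac{170}{24843}$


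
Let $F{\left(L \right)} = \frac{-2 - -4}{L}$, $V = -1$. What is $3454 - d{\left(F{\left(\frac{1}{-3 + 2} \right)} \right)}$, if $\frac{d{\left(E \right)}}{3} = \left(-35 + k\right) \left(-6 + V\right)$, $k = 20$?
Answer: $3139$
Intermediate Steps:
$F{\left(L \right)} = \frac{2}{L}$ ($F{\left(L \right)} = \frac{-2 + 4}{L} = \frac{2}{L}$)
$d{\left(E \right)} = 315$ ($d{\left(E \right)} = 3 \left(-35 + 20\right) \left(-6 - 1\right) = 3 \left(\left(-15\right) \left(-7\right)\right) = 3 \cdot 105 = 315$)
$3454 - d{\left(F{\left(\frac{1}{-3 + 2} \right)} \right)} = 3454 - 315 = 3139$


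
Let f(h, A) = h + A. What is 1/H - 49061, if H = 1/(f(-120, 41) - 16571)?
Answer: -65711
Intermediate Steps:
f(h, A) = A + h
H = -1/16650 (H = 1/((41 - 120) - 16571) = 1/(-79 - 16571) = 1/(-16650) = -1/16650 ≈ -6.0060e-5)
1/H - 49061 = 1/(-1/16650) - 49061 = -16650 - 49061 = -65711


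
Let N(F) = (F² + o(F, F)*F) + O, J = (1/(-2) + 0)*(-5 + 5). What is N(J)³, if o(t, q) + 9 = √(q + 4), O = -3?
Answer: -27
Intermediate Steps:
o(t, q) = -9 + √(4 + q) (o(t, q) = -9 + √(q + 4) = -9 + √(4 + q))
J = 0 (J = (-½ + 0)*0 = -½*0 = 0)
N(F) = -3 + F² + F*(-9 + √(4 + F)) (N(F) = (F² + (-9 + √(4 + F))*F) - 3 = (F² + F*(-9 + √(4 + F))) - 3 = -3 + F² + F*(-9 + √(4 + F)))
N(J)³ = (-3 + 0² + 0*(-9 + √(4 + 0)))³ = (-3 + 0 + 0*(-9 + √4))³ = (-3 + 0 + 0*(-9 + 2))³ = (-3 + 0 + 0*(-7))³ = (-3 + 0 + 0)³ = (-3)³ = -27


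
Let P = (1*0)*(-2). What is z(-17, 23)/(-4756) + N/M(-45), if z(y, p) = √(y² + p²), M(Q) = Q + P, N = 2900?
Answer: -580/9 - √818/4756 ≈ -64.450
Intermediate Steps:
P = 0 (P = 0*(-2) = 0)
M(Q) = Q (M(Q) = Q + 0 = Q)
z(y, p) = √(p² + y²)
z(-17, 23)/(-4756) + N/M(-45) = √(23² + (-17)²)/(-4756) + 2900/(-45) = √(529 + 289)*(-1/4756) + 2900*(-1/45) = √818*(-1/4756) - 580/9 = -√818/4756 - 580/9 = -580/9 - √818/4756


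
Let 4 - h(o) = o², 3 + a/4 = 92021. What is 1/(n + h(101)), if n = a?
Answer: 1/357875 ≈ 2.7943e-6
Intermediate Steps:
a = 368072 (a = -12 + 4*92021 = -12 + 368084 = 368072)
h(o) = 4 - o²
n = 368072
1/(n + h(101)) = 1/(368072 + (4 - 1*101²)) = 1/(368072 + (4 - 1*10201)) = 1/(368072 + (4 - 10201)) = 1/(368072 - 10197) = 1/357875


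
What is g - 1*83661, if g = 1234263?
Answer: 1150602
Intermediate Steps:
g - 1*83661 = 1234263 - 1*83661 = 1234263 - 83661 = 1150602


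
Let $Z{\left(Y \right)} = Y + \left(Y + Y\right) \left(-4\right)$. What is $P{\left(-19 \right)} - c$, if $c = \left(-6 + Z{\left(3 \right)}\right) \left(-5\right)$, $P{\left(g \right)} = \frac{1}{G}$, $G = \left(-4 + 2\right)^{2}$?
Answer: $- \frac{539}{4} \approx -134.75$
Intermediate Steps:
$G = 4$ ($G = \left(-2\right)^{2} = 4$)
$Z{\left(Y \right)} = - 7 Y$ ($Z{\left(Y \right)} = Y + 2 Y \left(-4\right) = Y - 8 Y = - 7 Y$)
$P{\left(g \right)} = \frac{1}{4}$
$c = 135$ ($c = \left(-6 - 21\right) \left(-5\right) = \left(-27\right) \left(-5\right) = 135$)
$P{\left(-19 \right)} - c = \frac{1}{4} - 135 = - \frac{539}{4}$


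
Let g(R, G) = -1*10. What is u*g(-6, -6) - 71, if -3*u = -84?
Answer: -351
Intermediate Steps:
u = 28 (u = -⅓*(-84) = 28)
g(R, G) = -10
u*g(-6, -6) - 71 = 28*(-10) - 71 = -280 - 71 = -351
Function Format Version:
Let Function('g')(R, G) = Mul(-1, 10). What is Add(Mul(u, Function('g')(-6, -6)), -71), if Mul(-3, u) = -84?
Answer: -351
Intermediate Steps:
u = 28 (u = Mul(Rational(-1, 3), -84) = 28)
Function('g')(R, G) = -10
Add(Mul(u, Function('g')(-6, -6)), -71) = Add(Mul(28, -10), -71) = Add(-280, -71) = -351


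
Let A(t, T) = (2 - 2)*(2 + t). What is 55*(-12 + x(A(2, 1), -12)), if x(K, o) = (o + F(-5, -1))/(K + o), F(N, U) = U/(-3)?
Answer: -21835/36 ≈ -606.53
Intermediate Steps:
F(N, U) = -U/3 (F(N, U) = U*(-⅓) = -U/3)
A(t, T) = 0 (A(t, T) = 0*(2 + t) = 0)
x(K, o) = (⅓ + o)/(K + o) (x(K, o) = (o - ⅓*(-1))/(K + o) = (o + ⅓)/(K + o) = (⅓ + o)/(K + o))
55*(-12 + x(A(2, 1), -12)) = 55*(-12 + (⅓ - 12)/(0 - 12)) = 55*(-12 - 35/3/(-12)) = 55*(-12 - 1/12*(-35/3)) = 55*(-12 + 35/36) = 55*(-397/36) = -21835/36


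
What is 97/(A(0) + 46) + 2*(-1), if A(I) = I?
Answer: 5/46 ≈ 0.10870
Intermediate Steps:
97/(A(0) + 46) + 2*(-1) = 97/(0 + 46) + 2*(-1) = 97/46 - 2 = 5/46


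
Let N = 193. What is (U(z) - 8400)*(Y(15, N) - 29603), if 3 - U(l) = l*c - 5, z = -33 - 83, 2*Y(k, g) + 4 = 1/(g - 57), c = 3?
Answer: 16193696149/68 ≈ 2.3814e+8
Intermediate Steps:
Y(k, g) = -2 + 1/(2*(-57 + g)) (Y(k, g) = -2 + 1/(2*(g - 57)) = -2 + 1/(2*(-57 + g)))
z = -116
U(l) = 8 - 3*l (U(l) = 3 - (l*3 - 5) = 3 - (3*l - 5) = 3 - (-5 + 3*l) = 3 + (5 - 3*l) = 8 - 3*l)
(U(z) - 8400)*(Y(15, N) - 29603) = ((8 - 3*(-116)) - 8400)*((229 - 4*193)/(2*(-57 + 193)) - 29603) = ((8 + 348) - 8400)*((½)*(229 - 772)/136 - 29603) = (356 - 8400)*((½)*(1/136)*(-543) - 29603) = -8044*(-543/272 - 29603) = -8044*(-8052559/272) = 16193696149/68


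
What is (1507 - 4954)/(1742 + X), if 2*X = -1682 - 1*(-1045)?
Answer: -2298/949 ≈ -2.4215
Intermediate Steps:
X = -637/2 (X = (-1682 - 1*(-1045))/2 = (-1682 + 1045)/2 = (1/2)*(-637) = -637/2 ≈ -318.50)
(1507 - 4954)/(1742 + X) = (1507 - 4954)/(1742 - 637/2) = -3447/2847/2 = -3447*2/2847 = -2298/949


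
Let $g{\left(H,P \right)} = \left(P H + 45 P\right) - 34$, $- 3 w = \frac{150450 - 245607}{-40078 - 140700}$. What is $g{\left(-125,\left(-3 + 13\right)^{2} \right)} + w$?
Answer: $- \frac{1452402171}{180778} \approx -8034.2$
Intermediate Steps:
$w = - \frac{31719}{180778}$ ($w = - \frac{\left(150450 - 245607\right) \frac{1}{-40078 - 140700}}{3} = - \frac{\left(-95157\right) \frac{1}{-180778}}{3} = - \frac{\left(-95157\right) \left(- \frac{1}{180778}\right)}{3} = \left(- \frac{1}{3}\right) \frac{95157}{180778} = - \frac{31719}{180778} \approx -0.17546$)
$g{\left(H,P \right)} = -34 + 45 P + H P$ ($g{\left(H,P \right)} = \left(H P + 45 P\right) - 34 = \left(45 P + H P\right) - 34 = -34 + 45 P + H P$)
$g{\left(-125,\left(-3 + 13\right)^{2} \right)} + w = \left(-34 + 45 \left(-3 + 13\right)^{2} - 125 \left(-3 + 13\right)^{2}\right) - \frac{31719}{180778} = \left(-34 + 45 \cdot 10^{2} - 125 \cdot 10^{2}\right) - \frac{31719}{180778} = \left(-34 + 45 \cdot 100 - 12500\right) - \frac{31719}{180778} = \left(-34 + 4500 - 12500\right) - \frac{31719}{180778} = -8034 - \frac{31719}{180778} = - \frac{1452402171}{180778}$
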